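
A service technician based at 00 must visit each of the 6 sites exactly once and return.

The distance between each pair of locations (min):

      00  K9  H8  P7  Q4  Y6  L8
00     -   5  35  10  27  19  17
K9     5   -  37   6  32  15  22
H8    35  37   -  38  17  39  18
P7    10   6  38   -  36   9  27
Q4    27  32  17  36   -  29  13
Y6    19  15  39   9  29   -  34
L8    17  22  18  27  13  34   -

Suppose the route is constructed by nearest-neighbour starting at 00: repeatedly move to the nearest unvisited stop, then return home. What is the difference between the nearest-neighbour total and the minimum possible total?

From 00: K9=5, P7=10, L8=17, Y6=19, Q4=27, H8=35 → choose K9 (5).
From K9: P7=6, Y6=15, L8=22, Q4=32, H8=37 → choose P7 (6).
From P7: Y6=9, L8=27, Q4=36, H8=38 → choose Y6 (9).
From Y6: Q4=29, L8=34, H8=39 → choose Q4 (29).
From Q4: L8=13, H8=17 → choose L8 (13).
From L8: H8=18 → choose H8 (18).
NN route 00 → K9 → P7 → Y6 → Q4 → L8 → H8 → 00 costs 115.
Optimal: 00 → K9 → P7 → Y6 → Q4 → H8 → L8 → 00 costs 101 (by enumerating all 360 distinct tours).
Excess = 115 − 101 = 14.

14 min longer than the optimal tour.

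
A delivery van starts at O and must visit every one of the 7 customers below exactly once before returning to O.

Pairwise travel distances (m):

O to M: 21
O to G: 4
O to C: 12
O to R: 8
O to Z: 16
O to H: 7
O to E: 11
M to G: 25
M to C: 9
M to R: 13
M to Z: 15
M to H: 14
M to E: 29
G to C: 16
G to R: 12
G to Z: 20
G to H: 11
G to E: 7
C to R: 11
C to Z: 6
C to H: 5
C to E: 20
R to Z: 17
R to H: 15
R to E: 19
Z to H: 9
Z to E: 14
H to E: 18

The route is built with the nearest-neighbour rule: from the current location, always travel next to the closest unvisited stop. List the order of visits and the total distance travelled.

At O the remaining stops are G 4, H 7, R 8, E 11, C 12, Z 16, M 21; go to G.
At G the remaining stops are E 7, H 11, R 12, C 16, Z 20, M 25; go to E.
At E the remaining stops are Z 14, H 18, R 19, C 20, M 29; go to Z.
At Z the remaining stops are C 6, H 9, M 15, R 17; go to C.
At C the remaining stops are H 5, M 9, R 11; go to H.
At H the remaining stops are M 14, R 15; go to M.
At M the remaining stops are R 13; go to R.
Return R→O: 8.
Total = 4 + 7 + 14 + 6 + 5 + 14 + 13 + 8 = 71.

71 m along O → G → E → Z → C → H → M → R → O.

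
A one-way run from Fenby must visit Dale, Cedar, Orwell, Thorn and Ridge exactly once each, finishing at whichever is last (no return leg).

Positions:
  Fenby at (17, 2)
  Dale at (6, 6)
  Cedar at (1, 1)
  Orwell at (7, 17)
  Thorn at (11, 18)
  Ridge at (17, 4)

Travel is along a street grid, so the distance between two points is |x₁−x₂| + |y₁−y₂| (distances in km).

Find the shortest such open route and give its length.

48 km — the minimum one-way total.

There are 5! = 120 possible orderings.
Fenby → Dale → Cedar → Orwell → Thorn → Ridge: 15+10+22+5+20 = 72
Fenby → Dale → Cedar → Orwell → Ridge → Thorn: 15+10+22+23+20 = 90
Fenby → Dale → Cedar → Thorn → Orwell → Ridge: 15+10+27+5+23 = 80
Fenby → Dale → Cedar → Thorn → Ridge → Orwell: 15+10+27+20+23 = 95
Fenby → Dale → Cedar → Ridge → Orwell → Thorn: 15+10+19+23+5 = 72
Fenby → Dale → Cedar → Ridge → Thorn → Orwell: 15+10+19+20+5 = 69
Fenby → Dale → Orwell → Cedar → Thorn → Ridge: 15+12+22+27+20 = 96
Fenby → Dale → Orwell → Cedar → Ridge → Thorn: 15+12+22+19+20 = 88
Fenby → Dale → Orwell → Thorn → Cedar → Ridge: 15+12+5+27+19 = 78
Fenby → Dale → Orwell → Thorn → Ridge → Cedar: 15+12+5+20+19 = 71
Fenby → Dale → Orwell → Ridge → Cedar → Thorn: 15+12+23+19+27 = 96
Fenby → Dale → Orwell → Ridge → Thorn → Cedar: 15+12+23+20+27 = 97
Fenby → Dale → Thorn → Cedar → Orwell → Ridge: 15+17+27+22+23 = 104
Fenby → Dale → Thorn → Cedar → Ridge → Orwell: 15+17+27+19+23 = 101
… (106 more)
Fenby → Ridge → Cedar → Dale → Orwell → Thorn: 2+19+10+12+5 = 48  ← best
The minimum is 48.
One shortest path: Fenby → Ridge → Cedar → Dale → Orwell → Thorn.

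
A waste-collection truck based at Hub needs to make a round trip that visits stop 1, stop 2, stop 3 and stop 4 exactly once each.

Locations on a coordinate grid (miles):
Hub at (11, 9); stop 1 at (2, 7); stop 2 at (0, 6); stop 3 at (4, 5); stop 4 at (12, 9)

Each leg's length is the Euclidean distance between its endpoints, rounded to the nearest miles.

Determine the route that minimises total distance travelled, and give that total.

Minimum total distance: 25 miles.

Hub - stop 1 - stop 2 - stop 3 - stop 4 - Hub: 9+2+4+9+1 = 25
Hub - stop 1 - stop 2 - stop 4 - stop 3 - Hub: 9+2+12+9+8 = 40
Hub - stop 1 - stop 3 - stop 2 - stop 4 - Hub: 9+3+4+12+1 = 29
Hub - stop 1 - stop 3 - stop 4 - stop 2 - Hub: 9+3+9+12+11 = 44
Hub - stop 1 - stop 4 - stop 2 - stop 3 - Hub: 9+10+12+4+8 = 43
Hub - stop 1 - stop 4 - stop 3 - stop 2 - Hub: 9+10+9+4+11 = 43
Hub - stop 2 - stop 1 - stop 3 - stop 4 - Hub: 11+2+3+9+1 = 26
Hub - stop 2 - stop 1 - stop 4 - stop 3 - Hub: 11+2+10+9+8 = 40
Hub - stop 2 - stop 3 - stop 1 - stop 4 - Hub: 11+4+3+10+1 = 29
Hub - stop 2 - stop 4 - stop 1 - stop 3 - Hub: 11+12+10+3+8 = 44
Hub - stop 3 - stop 1 - stop 2 - stop 4 - Hub: 8+3+2+12+1 = 26
Hub - stop 3 - stop 2 - stop 1 - stop 4 - Hub: 8+4+2+10+1 = 25
The minimum is 25.
One optimal route: Hub → stop 1 → stop 2 → stop 3 → stop 4 → Hub (or its reverse).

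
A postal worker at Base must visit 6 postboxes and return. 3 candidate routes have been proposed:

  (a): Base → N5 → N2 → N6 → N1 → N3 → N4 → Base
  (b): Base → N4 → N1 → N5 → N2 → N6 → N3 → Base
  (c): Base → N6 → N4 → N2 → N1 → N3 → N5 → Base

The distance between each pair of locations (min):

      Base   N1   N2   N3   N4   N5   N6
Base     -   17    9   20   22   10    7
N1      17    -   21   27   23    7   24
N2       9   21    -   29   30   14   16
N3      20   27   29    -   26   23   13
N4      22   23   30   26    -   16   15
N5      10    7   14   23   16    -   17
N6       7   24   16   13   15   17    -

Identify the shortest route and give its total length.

115 min — (b) is the shortest.

(a): 10 + 14 + 16 + 24 + 27 + 26 + 22 = 139
(b): 22 + 23 + 7 + 14 + 16 + 13 + 20 = 115
(c): 7 + 15 + 30 + 21 + 27 + 23 + 10 = 133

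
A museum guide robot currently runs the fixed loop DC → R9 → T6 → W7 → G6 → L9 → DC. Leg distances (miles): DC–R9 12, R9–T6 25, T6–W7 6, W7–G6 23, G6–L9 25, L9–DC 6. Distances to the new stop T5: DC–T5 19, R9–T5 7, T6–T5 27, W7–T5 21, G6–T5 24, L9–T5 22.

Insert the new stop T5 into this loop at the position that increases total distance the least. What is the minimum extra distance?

Adding 9 miles by placing T5 on the R9–T6 leg.

Insertion cost between consecutive stops i–j is d(i,T5) + d(T5,j) − d(i,j):
  between DC and R9: 19 + 7 − 12 = 14
  between R9 and T6: 7 + 27 − 25 = 9
  between T6 and W7: 27 + 21 − 6 = 42
  between W7 and G6: 21 + 24 − 23 = 22
  between G6 and L9: 24 + 22 − 25 = 21
  between L9 and DC: 22 + 19 − 6 = 35
Cheapest insertion is between R9 and T6, adding 9.
New total = 97 + 9 = 106.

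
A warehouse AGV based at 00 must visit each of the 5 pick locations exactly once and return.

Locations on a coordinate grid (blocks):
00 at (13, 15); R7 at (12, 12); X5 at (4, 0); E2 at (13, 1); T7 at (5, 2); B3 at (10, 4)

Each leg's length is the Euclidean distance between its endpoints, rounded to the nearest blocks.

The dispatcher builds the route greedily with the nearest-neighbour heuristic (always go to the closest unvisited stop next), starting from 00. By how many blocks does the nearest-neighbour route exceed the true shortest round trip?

From 00: R7=3, B3=11, E2=14, T7=15, X5=17 → choose R7 (3).
From R7: B3=8, E2=11, T7=12, X5=14 → choose B3 (8).
From B3: E2=4, T7=5, X5=7 → choose E2 (4).
From E2: T7=8, X5=9 → choose T7 (8).
From T7: X5=2 → choose X5 (2).
NN route 00 → R7 → B3 → E2 → T7 → X5 → 00 costs 42.
Optimal: 00 → R7 → E2 → X5 → T7 → B3 → 00 costs 41 (by enumerating all 60 distinct tours).
Excess = 42 − 41 = 1.

The nearest-neighbour route is 1 blocks longer than optimal.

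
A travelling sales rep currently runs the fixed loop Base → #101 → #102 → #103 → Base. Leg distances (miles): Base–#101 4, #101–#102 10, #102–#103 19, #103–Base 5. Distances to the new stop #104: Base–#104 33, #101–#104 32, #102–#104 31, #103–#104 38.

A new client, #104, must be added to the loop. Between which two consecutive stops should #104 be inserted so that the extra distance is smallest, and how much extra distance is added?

+50 miles — insert #104 between #102 and #103.

Insertion cost between consecutive stops i–j is d(i,#104) + d(#104,j) − d(i,j):
  between Base and #101: 33 + 32 − 4 = 61
  between #101 and #102: 32 + 31 − 10 = 53
  between #102 and #103: 31 + 38 − 19 = 50
  between #103 and Base: 38 + 33 − 5 = 66
Cheapest insertion is between #102 and #103, adding 50.
New total = 38 + 50 = 88.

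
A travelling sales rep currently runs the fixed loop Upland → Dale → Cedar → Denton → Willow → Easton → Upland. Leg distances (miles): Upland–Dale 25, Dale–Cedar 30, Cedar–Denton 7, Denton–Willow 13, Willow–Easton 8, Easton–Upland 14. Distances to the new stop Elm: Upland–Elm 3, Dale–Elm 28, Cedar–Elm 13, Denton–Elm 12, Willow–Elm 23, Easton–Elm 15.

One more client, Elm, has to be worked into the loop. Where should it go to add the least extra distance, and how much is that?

+4 miles — insert Elm between Easton and Upland.

Insertion cost between consecutive stops i–j is d(i,Elm) + d(Elm,j) − d(i,j):
  between Upland and Dale: 3 + 28 − 25 = 6
  between Dale and Cedar: 28 + 13 − 30 = 11
  between Cedar and Denton: 13 + 12 − 7 = 18
  between Denton and Willow: 12 + 23 − 13 = 22
  between Willow and Easton: 23 + 15 − 8 = 30
  between Easton and Upland: 15 + 3 − 14 = 4
Cheapest insertion is between Easton and Upland, adding 4.
New total = 97 + 4 = 101.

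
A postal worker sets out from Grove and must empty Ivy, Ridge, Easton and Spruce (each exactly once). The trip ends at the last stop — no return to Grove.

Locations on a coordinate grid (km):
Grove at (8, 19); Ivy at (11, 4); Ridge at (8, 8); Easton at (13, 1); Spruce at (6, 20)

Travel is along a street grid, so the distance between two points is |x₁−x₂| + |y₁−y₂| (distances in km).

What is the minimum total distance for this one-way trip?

29 km — the minimum one-way total.

There are 4! = 24 possible orderings.
Grove → Ivy → Ridge → Easton → Spruce: 18+7+12+26 = 63
Grove → Ivy → Ridge → Spruce → Easton: 18+7+14+26 = 65
Grove → Ivy → Easton → Ridge → Spruce: 18+5+12+14 = 49
Grove → Ivy → Easton → Spruce → Ridge: 18+5+26+14 = 63
Grove → Ivy → Spruce → Ridge → Easton: 18+21+14+12 = 65
Grove → Ivy → Spruce → Easton → Ridge: 18+21+26+12 = 77
Grove → Ridge → Ivy → Easton → Spruce: 11+7+5+26 = 49
Grove → Ridge → Ivy → Spruce → Easton: 11+7+21+26 = 65
Grove → Ridge → Easton → Ivy → Spruce: 11+12+5+21 = 49
Grove → Ridge → Easton → Spruce → Ivy: 11+12+26+21 = 70
Grove → Ridge → Spruce → Ivy → Easton: 11+14+21+5 = 51
Grove → Ridge → Spruce → Easton → Ivy: 11+14+26+5 = 56
Grove → Easton → Ivy → Ridge → Spruce: 23+5+7+14 = 49
Grove → Easton → Ivy → Spruce → Ridge: 23+5+21+14 = 63
… (10 more)
Grove → Spruce → Ridge → Ivy → Easton: 3+14+7+5 = 29  ← best
The minimum is 29.
One shortest path: Grove → Spruce → Ridge → Ivy → Easton.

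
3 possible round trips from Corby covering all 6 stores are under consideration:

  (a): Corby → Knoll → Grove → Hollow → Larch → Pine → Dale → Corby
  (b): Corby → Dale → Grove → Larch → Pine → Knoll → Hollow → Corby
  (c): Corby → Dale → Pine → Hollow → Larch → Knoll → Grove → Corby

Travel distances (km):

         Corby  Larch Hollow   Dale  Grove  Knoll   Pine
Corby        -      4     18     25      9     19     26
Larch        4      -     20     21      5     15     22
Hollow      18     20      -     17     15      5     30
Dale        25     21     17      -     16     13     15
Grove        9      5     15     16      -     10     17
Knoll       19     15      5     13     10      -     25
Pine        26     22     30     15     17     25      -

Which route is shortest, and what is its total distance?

(a): 19 + 10 + 15 + 20 + 22 + 15 + 25 = 126
(b): 25 + 16 + 5 + 22 + 25 + 5 + 18 = 116
(c): 25 + 15 + 30 + 20 + 15 + 10 + 9 = 124

116 km — (b) is the shortest.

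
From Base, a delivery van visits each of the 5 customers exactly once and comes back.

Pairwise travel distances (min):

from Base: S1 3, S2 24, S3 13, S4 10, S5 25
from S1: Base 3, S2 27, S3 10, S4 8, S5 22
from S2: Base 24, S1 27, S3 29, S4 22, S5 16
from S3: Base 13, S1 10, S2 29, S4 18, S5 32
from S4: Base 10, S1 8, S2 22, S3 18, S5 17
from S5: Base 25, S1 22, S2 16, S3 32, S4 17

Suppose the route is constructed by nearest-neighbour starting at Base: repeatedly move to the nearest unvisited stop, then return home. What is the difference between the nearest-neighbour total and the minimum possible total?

Excess over optimum: 1 min.

Base: S1=3, S4=10, S3=13, S2=24, S5=25 ⇒ S1
S1: S4=8, S3=10, S5=22, S2=27 ⇒ S4
S4: S5=17, S3=18, S2=22 ⇒ S5
S5: S2=16, S3=32 ⇒ S2
S2: S3=29 ⇒ S3
NN route Base → S1 → S4 → S5 → S2 → S3 → Base costs 86.
Optimal: Base → S1 → S3 → S2 → S5 → S4 → Base costs 85 (by enumerating all 60 distinct tours).
Excess = 86 − 85 = 1.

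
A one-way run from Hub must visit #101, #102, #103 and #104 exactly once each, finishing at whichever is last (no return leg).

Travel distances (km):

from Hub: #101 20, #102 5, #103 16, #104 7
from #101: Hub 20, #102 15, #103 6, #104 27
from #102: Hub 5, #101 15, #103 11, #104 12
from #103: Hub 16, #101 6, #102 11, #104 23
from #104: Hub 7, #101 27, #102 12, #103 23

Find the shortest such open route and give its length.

Shortest open route: 36 km.

There are 4! = 24 possible orderings.
Hub - #101 - #102 - #103 - #104: 20+15+11+23 = 69
Hub - #101 - #102 - #104 - #103: 20+15+12+23 = 70
Hub - #101 - #103 - #102 - #104: 20+6+11+12 = 49
Hub - #101 - #103 - #104 - #102: 20+6+23+12 = 61
Hub - #101 - #104 - #102 - #103: 20+27+12+11 = 70
Hub - #101 - #104 - #103 - #102: 20+27+23+11 = 81
Hub - #102 - #101 - #103 - #104: 5+15+6+23 = 49
Hub - #102 - #101 - #104 - #103: 5+15+27+23 = 70
Hub - #102 - #103 - #101 - #104: 5+11+6+27 = 49
Hub - #102 - #103 - #104 - #101: 5+11+23+27 = 66
Hub - #102 - #104 - #101 - #103: 5+12+27+6 = 50
Hub - #102 - #104 - #103 - #101: 5+12+23+6 = 46
Hub - #103 - #101 - #102 - #104: 16+6+15+12 = 49
Hub - #103 - #101 - #104 - #102: 16+6+27+12 = 61
… (10 more)
Hub - #104 - #102 - #103 - #101: 7+12+11+6 = 36  ← best
The minimum is 36.
One shortest path: Hub → #104 → #102 → #103 → #101.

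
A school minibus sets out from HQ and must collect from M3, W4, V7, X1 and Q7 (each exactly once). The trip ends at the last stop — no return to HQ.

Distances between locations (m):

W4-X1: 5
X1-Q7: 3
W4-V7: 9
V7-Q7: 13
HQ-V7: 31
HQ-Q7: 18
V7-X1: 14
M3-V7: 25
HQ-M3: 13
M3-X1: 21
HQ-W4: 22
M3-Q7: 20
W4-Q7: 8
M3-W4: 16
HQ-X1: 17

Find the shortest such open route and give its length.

There are 5! = 120 possible orderings.
HQ - M3 - W4 - V7 - X1 - Q7: 13+16+9+14+3 = 55
HQ - M3 - W4 - V7 - Q7 - X1: 13+16+9+13+3 = 54
HQ - M3 - W4 - X1 - V7 - Q7: 13+16+5+14+13 = 61
HQ - M3 - W4 - X1 - Q7 - V7: 13+16+5+3+13 = 50
HQ - M3 - W4 - Q7 - V7 - X1: 13+16+8+13+14 = 64
HQ - M3 - W4 - Q7 - X1 - V7: 13+16+8+3+14 = 54
HQ - M3 - V7 - W4 - X1 - Q7: 13+25+9+5+3 = 55
HQ - M3 - V7 - W4 - Q7 - X1: 13+25+9+8+3 = 58
HQ - M3 - V7 - X1 - W4 - Q7: 13+25+14+5+8 = 65
HQ - M3 - V7 - X1 - Q7 - W4: 13+25+14+3+8 = 63
HQ - M3 - V7 - Q7 - W4 - X1: 13+25+13+8+5 = 64
HQ - M3 - V7 - Q7 - X1 - W4: 13+25+13+3+5 = 59
HQ - M3 - X1 - W4 - V7 - Q7: 13+21+5+9+13 = 61
HQ - M3 - X1 - W4 - Q7 - V7: 13+21+5+8+13 = 60
… (106 more)
The minimum is 50.
One shortest path: HQ → M3 → W4 → X1 → Q7 → V7.

50 m — the minimum one-way total.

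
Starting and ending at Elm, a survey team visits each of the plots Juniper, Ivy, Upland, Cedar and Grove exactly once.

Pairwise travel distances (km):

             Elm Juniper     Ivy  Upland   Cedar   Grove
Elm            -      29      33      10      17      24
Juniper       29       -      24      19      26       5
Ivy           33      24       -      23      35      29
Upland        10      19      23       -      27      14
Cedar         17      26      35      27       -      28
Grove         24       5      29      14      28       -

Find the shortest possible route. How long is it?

105 km — the shortest possible round trip.

Elm→Juniper→Ivy→Upland→Cedar→Grove→Elm: 29+24+23+27+28+24 = 155
Elm→Juniper→Ivy→Upland→Grove→Cedar→Elm: 29+24+23+14+28+17 = 135
Elm→Juniper→Ivy→Cedar→Upland→Grove→Elm: 29+24+35+27+14+24 = 153
Elm→Juniper→Ivy→Cedar→Grove→Upland→Elm: 29+24+35+28+14+10 = 140
Elm→Juniper→Ivy→Grove→Upland→Cedar→Elm: 29+24+29+14+27+17 = 140
Elm→Juniper→Ivy→Grove→Cedar→Upland→Elm: 29+24+29+28+27+10 = 147
Elm→Juniper→Upland→Ivy→Cedar→Grove→Elm: 29+19+23+35+28+24 = 158
Elm→Juniper→Upland→Ivy→Grove→Cedar→Elm: 29+19+23+29+28+17 = 145
Elm→Juniper→Upland→Cedar→Ivy→Grove→Elm: 29+19+27+35+29+24 = 163
Elm→Juniper→Upland→Cedar→Grove→Ivy→Elm: 29+19+27+28+29+33 = 165
Elm→Juniper→Upland→Grove→Ivy→Cedar→Elm: 29+19+14+29+35+17 = 143
Elm→Juniper→Upland→Grove→Cedar→Ivy→Elm: 29+19+14+28+35+33 = 158
Elm→Juniper→Cedar→Ivy→Upland→Grove→Elm: 29+26+35+23+14+24 = 151
Elm→Juniper→Cedar→Ivy→Grove→Upland→Elm: 29+26+35+29+14+10 = 143
… (46 more)
Elm→Upland→Grove→Juniper→Ivy→Cedar→Elm: 10+14+5+24+35+17 = 105  ← best
The minimum is 105.
One optimal route: Elm → Upland → Grove → Juniper → Ivy → Cedar → Elm (or its reverse).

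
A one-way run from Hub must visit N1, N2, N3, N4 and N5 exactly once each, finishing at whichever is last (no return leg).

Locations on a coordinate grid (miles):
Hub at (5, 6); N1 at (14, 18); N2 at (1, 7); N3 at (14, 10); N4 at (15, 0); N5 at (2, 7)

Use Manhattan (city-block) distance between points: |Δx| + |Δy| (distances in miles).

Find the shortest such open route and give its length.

There are 5! = 120 possible orderings.
Hub→N1→N2→N3→N4→N5: 21+24+16+11+20 = 92
Hub→N1→N2→N3→N5→N4: 21+24+16+15+20 = 96
Hub→N1→N2→N4→N3→N5: 21+24+21+11+15 = 92
Hub→N1→N2→N4→N5→N3: 21+24+21+20+15 = 101
Hub→N1→N2→N5→N3→N4: 21+24+1+15+11 = 72
Hub→N1→N2→N5→N4→N3: 21+24+1+20+11 = 77
Hub→N1→N3→N2→N4→N5: 21+8+16+21+20 = 86
Hub→N1→N3→N2→N5→N4: 21+8+16+1+20 = 66
Hub→N1→N3→N4→N2→N5: 21+8+11+21+1 = 62
Hub→N1→N3→N4→N5→N2: 21+8+11+20+1 = 61
Hub→N1→N3→N5→N2→N4: 21+8+15+1+21 = 66
Hub→N1→N3→N5→N4→N2: 21+8+15+20+21 = 85
Hub→N1→N4→N2→N3→N5: 21+19+21+16+15 = 92
Hub→N1→N4→N2→N5→N3: 21+19+21+1+15 = 77
… (106 more)
Hub→N2→N5→N4→N3→N1: 5+1+20+11+8 = 45  ← best
The minimum is 45.
One shortest path: Hub → N2 → N5 → N4 → N3 → N1.

Shortest open route: 45 miles.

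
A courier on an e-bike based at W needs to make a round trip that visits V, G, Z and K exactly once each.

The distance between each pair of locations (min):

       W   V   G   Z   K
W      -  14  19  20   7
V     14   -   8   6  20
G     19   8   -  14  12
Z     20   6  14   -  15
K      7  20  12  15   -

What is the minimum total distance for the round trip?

53 min — the shortest possible round trip.

There are 12 distinct closed tours to check (reversals are equivalent).
W → V → G → Z → K → W: 14+8+14+15+7 = 58
W → V → G → K → Z → W: 14+8+12+15+20 = 69
W → V → Z → G → K → W: 14+6+14+12+7 = 53
W → V → Z → K → G → W: 14+6+15+12+19 = 66
W → V → K → G → Z → W: 14+20+12+14+20 = 80
W → V → K → Z → G → W: 14+20+15+14+19 = 82
W → G → V → Z → K → W: 19+8+6+15+7 = 55
W → G → V → K → Z → W: 19+8+20+15+20 = 82
W → G → Z → V → K → W: 19+14+6+20+7 = 66
W → G → K → V → Z → W: 19+12+20+6+20 = 77
W → Z → V → G → K → W: 20+6+8+12+7 = 53
W → Z → G → V → K → W: 20+14+8+20+7 = 69
The minimum is 53.
One optimal route: W → V → Z → G → K → W (or its reverse).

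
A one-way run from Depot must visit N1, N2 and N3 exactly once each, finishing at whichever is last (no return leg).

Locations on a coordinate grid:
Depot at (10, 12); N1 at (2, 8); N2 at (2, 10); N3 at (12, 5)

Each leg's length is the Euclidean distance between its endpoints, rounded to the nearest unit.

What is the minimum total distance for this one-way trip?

Minimum one-way distance = 19.

There are 3! = 6 possible orderings.
Depot→N1→N2→N3: 9+2+11 = 22
Depot→N1→N3→N2: 9+10+11 = 30
Depot→N2→N1→N3: 8+2+10 = 20
Depot→N2→N3→N1: 8+11+10 = 29
Depot→N3→N1→N2: 7+10+2 = 19
Depot→N3→N2→N1: 7+11+2 = 20
The minimum is 19.
One shortest path: Depot → N3 → N1 → N2.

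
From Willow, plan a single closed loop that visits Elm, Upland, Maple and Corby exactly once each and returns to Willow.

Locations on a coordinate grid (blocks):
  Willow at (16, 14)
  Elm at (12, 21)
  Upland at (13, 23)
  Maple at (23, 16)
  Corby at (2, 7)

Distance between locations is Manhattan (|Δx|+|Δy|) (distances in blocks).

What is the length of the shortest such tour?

Shortest round trip = 74 blocks.

With 4 stops there are 4!/2 = 12 distinct round trips (a route and its reverse cost the same).
Willow-Elm-Upland-Maple-Corby-Willow: 11+3+17+30+21 = 82
Willow-Elm-Upland-Corby-Maple-Willow: 11+3+27+30+9 = 80
Willow-Elm-Maple-Upland-Corby-Willow: 11+16+17+27+21 = 92
Willow-Elm-Maple-Corby-Upland-Willow: 11+16+30+27+12 = 96
Willow-Elm-Corby-Upland-Maple-Willow: 11+24+27+17+9 = 88
Willow-Elm-Corby-Maple-Upland-Willow: 11+24+30+17+12 = 94
Willow-Upland-Elm-Maple-Corby-Willow: 12+3+16+30+21 = 82
Willow-Upland-Elm-Corby-Maple-Willow: 12+3+24+30+9 = 78
Willow-Upland-Maple-Elm-Corby-Willow: 12+17+16+24+21 = 90
Willow-Upland-Corby-Elm-Maple-Willow: 12+27+24+16+9 = 88
Willow-Maple-Elm-Upland-Corby-Willow: 9+16+3+27+21 = 76
Willow-Maple-Upland-Elm-Corby-Willow: 9+17+3+24+21 = 74
The minimum is 74.
One optimal route: Willow → Maple → Upland → Elm → Corby → Willow (or its reverse).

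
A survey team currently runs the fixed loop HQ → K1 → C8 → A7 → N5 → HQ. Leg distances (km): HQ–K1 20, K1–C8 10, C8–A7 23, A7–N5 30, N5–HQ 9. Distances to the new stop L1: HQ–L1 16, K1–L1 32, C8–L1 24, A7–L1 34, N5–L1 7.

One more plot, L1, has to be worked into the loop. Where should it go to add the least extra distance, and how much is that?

Adding 11 km by placing L1 on the A7–N5 leg.

Insertion cost between consecutive stops i–j is d(i,L1) + d(L1,j) − d(i,j):
  between HQ and K1: 16 + 32 − 20 = 28
  between K1 and C8: 32 + 24 − 10 = 46
  between C8 and A7: 24 + 34 − 23 = 35
  between A7 and N5: 34 + 7 − 30 = 11
  between N5 and HQ: 7 + 16 − 9 = 14
Cheapest insertion is between A7 and N5, adding 11.
New total = 92 + 11 = 103.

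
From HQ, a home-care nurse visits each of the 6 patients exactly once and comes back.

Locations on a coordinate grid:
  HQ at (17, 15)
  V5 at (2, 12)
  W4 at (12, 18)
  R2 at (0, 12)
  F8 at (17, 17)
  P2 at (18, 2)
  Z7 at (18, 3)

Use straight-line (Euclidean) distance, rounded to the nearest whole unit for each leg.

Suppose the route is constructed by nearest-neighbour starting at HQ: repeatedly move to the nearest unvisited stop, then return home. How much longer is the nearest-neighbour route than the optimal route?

Excess over optimum: 1.

HQ: F8=2, W4=6, Z7=12, P2=13, V5=15, R2=17 ⇒ F8
F8: W4=5, Z7=14, P2=15, V5=16, R2=18 ⇒ W4
W4: V5=12, R2=13, Z7=16, P2=17 ⇒ V5
V5: R2=2, Z7=18, P2=19 ⇒ R2
R2: Z7=20, P2=21 ⇒ Z7
Z7: P2=1 ⇒ P2
NN route HQ → F8 → W4 → V5 → R2 → Z7 → P2 → HQ costs 55.
Optimal: HQ → F8 → W4 → R2 → V5 → P2 → Z7 → HQ costs 54 (by enumerating all 360 distinct tours).
Excess = 55 − 54 = 1.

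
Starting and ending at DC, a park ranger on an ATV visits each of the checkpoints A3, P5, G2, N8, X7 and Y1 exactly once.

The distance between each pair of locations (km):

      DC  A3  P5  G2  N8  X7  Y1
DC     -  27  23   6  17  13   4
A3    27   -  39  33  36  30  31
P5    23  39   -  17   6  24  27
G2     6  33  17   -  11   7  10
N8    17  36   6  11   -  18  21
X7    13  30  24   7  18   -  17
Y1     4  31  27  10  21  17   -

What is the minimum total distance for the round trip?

DC-A3-P5-G2-N8-X7-Y1-DC: 27+39+17+11+18+17+4 = 133
DC-A3-P5-G2-N8-Y1-X7-DC: 27+39+17+11+21+17+13 = 145
DC-A3-P5-G2-X7-N8-Y1-DC: 27+39+17+7+18+21+4 = 133
DC-A3-P5-G2-X7-Y1-N8-DC: 27+39+17+7+17+21+17 = 145
DC-A3-P5-G2-Y1-N8-X7-DC: 27+39+17+10+21+18+13 = 145
DC-A3-P5-G2-Y1-X7-N8-DC: 27+39+17+10+17+18+17 = 145
DC-A3-P5-N8-G2-X7-Y1-DC: 27+39+6+11+7+17+4 = 111
DC-A3-P5-N8-G2-Y1-X7-DC: 27+39+6+11+10+17+13 = 123
… (352 more)
The minimum is 111.
One optimal route: DC → A3 → P5 → N8 → G2 → X7 → Y1 → DC (or its reverse).

Shortest round trip = 111 km.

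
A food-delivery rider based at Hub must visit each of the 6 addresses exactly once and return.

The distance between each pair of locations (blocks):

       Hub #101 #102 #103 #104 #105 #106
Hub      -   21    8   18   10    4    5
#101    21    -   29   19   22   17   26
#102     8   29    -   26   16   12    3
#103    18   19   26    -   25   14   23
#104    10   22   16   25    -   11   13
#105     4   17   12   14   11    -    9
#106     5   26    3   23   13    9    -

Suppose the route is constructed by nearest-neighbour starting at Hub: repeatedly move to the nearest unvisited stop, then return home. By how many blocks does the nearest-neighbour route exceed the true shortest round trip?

From Hub: #105=4, #106=5, #102=8, #104=10, #103=18, #101=21 → choose #105 (4).
From #105: #106=9, #104=11, #102=12, #103=14, #101=17 → choose #106 (9).
From #106: #102=3, #104=13, #103=23, #101=26 → choose #102 (3).
From #102: #104=16, #103=26, #101=29 → choose #104 (16).
From #104: #101=22, #103=25 → choose #101 (22).
From #101: #103=19 → choose #103 (19).
NN route Hub → #105 → #106 → #102 → #104 → #101 → #103 → Hub costs 91.
Optimal: Hub → #102 → #106 → #104 → #101 → #103 → #105 → Hub costs 83 (by enumerating all 360 distinct tours).
Excess = 91 − 83 = 8.

8 blocks longer than the optimal tour.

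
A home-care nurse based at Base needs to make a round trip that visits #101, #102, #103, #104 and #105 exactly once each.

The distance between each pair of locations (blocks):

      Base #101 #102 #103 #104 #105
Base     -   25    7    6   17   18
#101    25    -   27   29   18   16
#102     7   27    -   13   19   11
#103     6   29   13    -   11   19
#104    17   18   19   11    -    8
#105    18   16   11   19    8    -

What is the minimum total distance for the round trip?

Minimum total distance: 69 blocks.

Base-#101-#102-#103-#104-#105-Base: 25+27+13+11+8+18 = 102
Base-#101-#102-#103-#105-#104-Base: 25+27+13+19+8+17 = 109
Base-#101-#102-#104-#103-#105-Base: 25+27+19+11+19+18 = 119
Base-#101-#102-#104-#105-#103-Base: 25+27+19+8+19+6 = 104
Base-#101-#102-#105-#103-#104-Base: 25+27+11+19+11+17 = 110
Base-#101-#102-#105-#104-#103-Base: 25+27+11+8+11+6 = 88
Base-#101-#103-#102-#104-#105-Base: 25+29+13+19+8+18 = 112
Base-#101-#103-#102-#105-#104-Base: 25+29+13+11+8+17 = 103
Base-#101-#103-#104-#102-#105-Base: 25+29+11+19+11+18 = 113
Base-#101-#103-#104-#105-#102-Base: 25+29+11+8+11+7 = 91
Base-#101-#103-#105-#102-#104-Base: 25+29+19+11+19+17 = 120
Base-#101-#103-#105-#104-#102-Base: 25+29+19+8+19+7 = 107
Base-#101-#104-#102-#103-#105-Base: 25+18+19+13+19+18 = 112
Base-#101-#104-#102-#105-#103-Base: 25+18+19+11+19+6 = 98
… (46 more)
Base-#102-#105-#101-#104-#103-Base: 7+11+16+18+11+6 = 69  ← best
The minimum is 69.
One optimal route: Base → #102 → #105 → #101 → #104 → #103 → Base (or its reverse).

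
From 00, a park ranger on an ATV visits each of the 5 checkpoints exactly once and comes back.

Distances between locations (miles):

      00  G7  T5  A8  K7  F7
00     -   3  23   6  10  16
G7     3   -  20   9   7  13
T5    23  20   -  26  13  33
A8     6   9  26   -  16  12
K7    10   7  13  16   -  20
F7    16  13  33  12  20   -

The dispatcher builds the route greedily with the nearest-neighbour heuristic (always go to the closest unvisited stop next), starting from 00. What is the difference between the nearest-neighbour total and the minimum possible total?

3 miles longer than the optimal tour.

From 00: G7=3, A8=6, K7=10, F7=16, T5=23 → choose G7 (3).
From G7: K7=7, A8=9, F7=13, T5=20 → choose K7 (7).
From K7: T5=13, A8=16, F7=20 → choose T5 (13).
From T5: A8=26, F7=33 → choose A8 (26).
From A8: F7=12 → choose F7 (12).
NN route 00 → G7 → K7 → T5 → A8 → F7 → 00 costs 77.
Optimal: 00 → G7 → T5 → K7 → F7 → A8 → 00 costs 74 (by enumerating all 60 distinct tours).
Excess = 77 − 74 = 3.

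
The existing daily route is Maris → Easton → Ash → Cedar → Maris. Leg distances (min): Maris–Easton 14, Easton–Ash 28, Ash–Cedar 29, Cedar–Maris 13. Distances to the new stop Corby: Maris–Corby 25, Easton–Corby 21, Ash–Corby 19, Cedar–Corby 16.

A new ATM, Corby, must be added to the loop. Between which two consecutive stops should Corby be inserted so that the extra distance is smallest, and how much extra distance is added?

Minimum extra distance: 6 min, inserting Corby between Ash and Cedar.

Insertion cost between consecutive stops i–j is d(i,Corby) + d(Corby,j) − d(i,j):
  between Maris and Easton: 25 + 21 − 14 = 32
  between Easton and Ash: 21 + 19 − 28 = 12
  between Ash and Cedar: 19 + 16 − 29 = 6
  between Cedar and Maris: 16 + 25 − 13 = 28
Cheapest insertion is between Ash and Cedar, adding 6.
New total = 84 + 6 = 90.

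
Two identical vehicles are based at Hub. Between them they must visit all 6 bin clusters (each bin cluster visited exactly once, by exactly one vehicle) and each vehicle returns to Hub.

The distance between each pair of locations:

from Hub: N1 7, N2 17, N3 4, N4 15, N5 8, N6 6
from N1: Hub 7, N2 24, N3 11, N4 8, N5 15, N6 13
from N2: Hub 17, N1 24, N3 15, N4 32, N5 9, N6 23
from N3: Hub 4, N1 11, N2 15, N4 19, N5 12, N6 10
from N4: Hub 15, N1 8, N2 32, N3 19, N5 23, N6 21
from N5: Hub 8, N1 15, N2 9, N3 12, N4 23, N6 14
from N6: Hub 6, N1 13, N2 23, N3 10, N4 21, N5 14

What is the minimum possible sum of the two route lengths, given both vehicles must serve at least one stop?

Check every non-empty split of the stops between the two vehicles; for each half take its own optimal tour:
  {N1} + {N2, N3, N4, N5, N6}: 14 + 78 = 92
  {N2} + {N1, N3, N4, N5, N6}: 34 + 66 = 100
  {N1, N2} + {N3, N4, N5, N6}: 48 + 66 = 114
  {N3} + {N1, N2, N4, N5, N6}: 8 + 76 = 84
  {N1, N3} + {N2, N4, N5, N6}: 22 + 76 = 98
  {N2, N3} + {N1, N4, N5, N6}: 36 + 58 = 94
  … (31 splits in total)
  {N1, N4} + {N2, N3, N5, N6}: 30 + 48 = 78  ← best
Best: vehicle 1 Hub → N1 → N4 → Hub = 30; vehicle 2 Hub → N3 → N2 → N5 → N6 → Hub = 48; combined 78.

Minimum combined distance: 78.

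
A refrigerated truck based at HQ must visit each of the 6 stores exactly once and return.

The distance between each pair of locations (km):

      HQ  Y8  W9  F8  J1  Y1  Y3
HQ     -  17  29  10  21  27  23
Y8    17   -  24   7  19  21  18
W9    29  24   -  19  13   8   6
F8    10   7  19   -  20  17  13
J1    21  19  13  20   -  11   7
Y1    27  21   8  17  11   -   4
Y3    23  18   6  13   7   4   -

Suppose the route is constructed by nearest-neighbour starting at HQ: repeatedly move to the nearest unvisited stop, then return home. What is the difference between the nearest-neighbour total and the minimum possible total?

The nearest-neighbour route is 1 km longer than optimal.

From HQ: F8=10, Y8=17, J1=21, Y3=23, Y1=27, W9=29 → choose F8 (10).
From F8: Y8=7, Y3=13, Y1=17, W9=19, J1=20 → choose Y8 (7).
From Y8: Y3=18, J1=19, Y1=21, W9=24 → choose Y3 (18).
From Y3: Y1=4, W9=6, J1=7 → choose Y1 (4).
From Y1: W9=8, J1=11 → choose W9 (8).
From W9: J1=13 → choose J1 (13).
NN route HQ → F8 → Y8 → Y3 → Y1 → W9 → J1 → HQ costs 81.
Optimal: HQ → F8 → Y8 → Y1 → W9 → Y3 → J1 → HQ costs 80 (by enumerating all 360 distinct tours).
Excess = 81 − 80 = 1.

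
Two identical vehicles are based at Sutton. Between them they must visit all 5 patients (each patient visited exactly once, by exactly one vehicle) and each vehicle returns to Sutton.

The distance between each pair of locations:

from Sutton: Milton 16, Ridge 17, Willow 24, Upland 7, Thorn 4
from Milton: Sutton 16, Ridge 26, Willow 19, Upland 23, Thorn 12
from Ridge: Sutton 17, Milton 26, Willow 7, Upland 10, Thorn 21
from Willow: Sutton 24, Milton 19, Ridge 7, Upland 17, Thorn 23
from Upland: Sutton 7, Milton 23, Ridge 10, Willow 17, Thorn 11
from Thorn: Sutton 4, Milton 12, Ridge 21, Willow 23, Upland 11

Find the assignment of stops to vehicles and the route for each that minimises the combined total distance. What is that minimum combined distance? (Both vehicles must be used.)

Try each way of splitting the stops between the two vehicles (each non-empty) and, for each split, find the best tour for each vehicle:
  {Milton} + {Ridge, Willow, Upland, Thorn}: 32 + 51 = 83
  {Ridge} + {Milton, Willow, Upland, Thorn}: 34 + 59 = 93
  {Milton, Ridge} + {Willow, Upland, Thorn}: 59 + 51 = 110
  {Willow} + {Milton, Ridge, Upland, Thorn}: 48 + 59 = 107
  {Milton, Willow} + {Ridge, Upland, Thorn}: 59 + 42 = 101
  {Ridge, Willow} + {Milton, Upland, Thorn}: 48 + 46 = 94
  … (15 splits in total)
  {Milton, Ridge, Willow, Upland} + {Thorn}: 59 + 8 = 67  ← best
Best: vehicle 1 Sutton → Milton → Willow → Ridge → Upland → Sutton = 59; vehicle 2 Sutton → Thorn → Sutton = 8; combined 67.

Minimum combined distance: 67.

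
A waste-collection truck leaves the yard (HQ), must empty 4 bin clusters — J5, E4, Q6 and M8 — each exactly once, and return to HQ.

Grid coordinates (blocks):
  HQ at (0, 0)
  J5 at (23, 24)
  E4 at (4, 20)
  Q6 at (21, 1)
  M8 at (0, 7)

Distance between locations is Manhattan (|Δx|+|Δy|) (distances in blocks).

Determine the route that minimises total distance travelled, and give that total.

There are 12 distinct closed tours to check (reversals are equivalent).
HQ → J5 → E4 → Q6 → M8 → HQ: 47+23+36+27+7 = 140
HQ → J5 → E4 → M8 → Q6 → HQ: 47+23+17+27+22 = 136
HQ → J5 → Q6 → E4 → M8 → HQ: 47+25+36+17+7 = 132
HQ → J5 → Q6 → M8 → E4 → HQ: 47+25+27+17+24 = 140
HQ → J5 → M8 → E4 → Q6 → HQ: 47+40+17+36+22 = 162
HQ → J5 → M8 → Q6 → E4 → HQ: 47+40+27+36+24 = 174
HQ → E4 → J5 → Q6 → M8 → HQ: 24+23+25+27+7 = 106
HQ → E4 → J5 → M8 → Q6 → HQ: 24+23+40+27+22 = 136
HQ → E4 → Q6 → J5 → M8 → HQ: 24+36+25+40+7 = 132
HQ → E4 → M8 → J5 → Q6 → HQ: 24+17+40+25+22 = 128
HQ → Q6 → J5 → E4 → M8 → HQ: 22+25+23+17+7 = 94
HQ → Q6 → E4 → J5 → M8 → HQ: 22+36+23+40+7 = 128
The minimum is 94.
One optimal route: HQ → Q6 → J5 → E4 → M8 → HQ (or its reverse).

94 blocks — the shortest possible round trip.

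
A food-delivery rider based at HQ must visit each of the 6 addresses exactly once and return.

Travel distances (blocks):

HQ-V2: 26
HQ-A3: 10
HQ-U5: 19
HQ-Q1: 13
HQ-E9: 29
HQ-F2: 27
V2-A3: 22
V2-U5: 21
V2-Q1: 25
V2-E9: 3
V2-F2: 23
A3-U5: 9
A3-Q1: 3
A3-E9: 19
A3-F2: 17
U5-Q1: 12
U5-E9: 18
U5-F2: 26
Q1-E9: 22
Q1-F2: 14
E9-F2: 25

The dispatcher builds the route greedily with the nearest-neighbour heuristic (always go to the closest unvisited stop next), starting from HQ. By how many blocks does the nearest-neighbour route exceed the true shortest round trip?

The nearest-neighbour route is 6 blocks longer than optimal.

From HQ: A3=10, Q1=13, U5=19, V2=26, F2=27, E9=29 → choose A3 (10).
From A3: Q1=3, U5=9, F2=17, E9=19, V2=22 → choose Q1 (3).
From Q1: U5=12, F2=14, E9=22, V2=25 → choose U5 (12).
From U5: E9=18, V2=21, F2=26 → choose E9 (18).
From E9: V2=3, F2=25 → choose V2 (3).
From V2: F2=23 → choose F2 (23).
NN route HQ → A3 → Q1 → U5 → E9 → V2 → F2 → HQ costs 96.
Optimal: HQ → A3 → U5 → E9 → V2 → F2 → Q1 → HQ costs 90 (by enumerating all 360 distinct tours).
Excess = 96 − 90 = 6.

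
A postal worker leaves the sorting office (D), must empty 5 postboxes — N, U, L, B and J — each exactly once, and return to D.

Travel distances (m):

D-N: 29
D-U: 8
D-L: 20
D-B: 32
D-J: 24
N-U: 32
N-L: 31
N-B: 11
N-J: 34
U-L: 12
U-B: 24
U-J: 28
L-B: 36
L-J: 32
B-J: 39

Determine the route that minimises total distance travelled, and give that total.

Shortest round trip = 125 m.

There are 60 distinct closed tours to check (reversals are equivalent).
D - N - U - L - B - J - D: 29+32+12+36+39+24 = 172
D - N - U - L - J - B - D: 29+32+12+32+39+32 = 176
D - N - U - B - L - J - D: 29+32+24+36+32+24 = 177
D - N - U - B - J - L - D: 29+32+24+39+32+20 = 176
D - N - U - J - L - B - D: 29+32+28+32+36+32 = 189
D - N - U - J - B - L - D: 29+32+28+39+36+20 = 184
D - N - L - U - B - J - D: 29+31+12+24+39+24 = 159
D - N - L - U - J - B - D: 29+31+12+28+39+32 = 171
D - N - L - B - U - J - D: 29+31+36+24+28+24 = 172
D - N - L - B - J - U - D: 29+31+36+39+28+8 = 171
D - N - L - J - U - B - D: 29+31+32+28+24+32 = 176
D - N - L - J - B - U - D: 29+31+32+39+24+8 = 163
D - N - B - U - L - J - D: 29+11+24+12+32+24 = 132
D - N - B - U - J - L - D: 29+11+24+28+32+20 = 144
… (46 more)
D - U - L - N - B - J - D: 8+12+31+11+39+24 = 125  ← best
The minimum is 125.
One optimal route: D → U → L → N → B → J → D (or its reverse).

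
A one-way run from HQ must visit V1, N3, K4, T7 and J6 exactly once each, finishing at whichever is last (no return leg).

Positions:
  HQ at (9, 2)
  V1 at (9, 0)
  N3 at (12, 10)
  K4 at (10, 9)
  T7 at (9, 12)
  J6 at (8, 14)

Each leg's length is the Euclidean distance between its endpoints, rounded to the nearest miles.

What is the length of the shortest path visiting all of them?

There are 5! = 120 possible orderings.
HQ - V1 - N3 - K4 - T7 - J6: 2+10+2+3+2 = 19
HQ - V1 - N3 - K4 - J6 - T7: 2+10+2+5+2 = 21
HQ - V1 - N3 - T7 - K4 - J6: 2+10+4+3+5 = 24
HQ - V1 - N3 - T7 - J6 - K4: 2+10+4+2+5 = 23
HQ - V1 - N3 - J6 - K4 - T7: 2+10+6+5+3 = 26
HQ - V1 - N3 - J6 - T7 - K4: 2+10+6+2+3 = 23
HQ - V1 - K4 - N3 - T7 - J6: 2+9+2+4+2 = 19
HQ - V1 - K4 - N3 - J6 - T7: 2+9+2+6+2 = 21
HQ - V1 - K4 - T7 - N3 - J6: 2+9+3+4+6 = 24
HQ - V1 - K4 - T7 - J6 - N3: 2+9+3+2+6 = 22
HQ - V1 - K4 - J6 - N3 - T7: 2+9+5+6+4 = 26
HQ - V1 - K4 - J6 - T7 - N3: 2+9+5+2+4 = 22
HQ - V1 - T7 - N3 - K4 - J6: 2+12+4+2+5 = 25
HQ - V1 - T7 - N3 - J6 - K4: 2+12+4+6+5 = 29
… (106 more)
The minimum is 19.
One shortest path: HQ → V1 → N3 → K4 → T7 → J6.

Minimum one-way distance = 19 miles.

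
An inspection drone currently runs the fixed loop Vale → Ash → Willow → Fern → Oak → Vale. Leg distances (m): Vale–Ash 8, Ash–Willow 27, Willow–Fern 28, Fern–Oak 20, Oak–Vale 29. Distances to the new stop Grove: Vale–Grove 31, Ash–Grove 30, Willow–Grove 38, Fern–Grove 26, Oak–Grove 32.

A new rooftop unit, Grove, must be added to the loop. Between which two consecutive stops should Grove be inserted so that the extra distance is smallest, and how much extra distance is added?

Insertion cost between consecutive stops i–j is d(i,Grove) + d(Grove,j) − d(i,j):
  between Vale and Ash: 31 + 30 − 8 = 53
  between Ash and Willow: 30 + 38 − 27 = 41
  between Willow and Fern: 38 + 26 − 28 = 36
  between Fern and Oak: 26 + 32 − 20 = 38
  between Oak and Vale: 32 + 31 − 29 = 34
Cheapest insertion is between Oak and Vale, adding 34.
New total = 112 + 34 = 146.

+34 m — insert Grove between Oak and Vale.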